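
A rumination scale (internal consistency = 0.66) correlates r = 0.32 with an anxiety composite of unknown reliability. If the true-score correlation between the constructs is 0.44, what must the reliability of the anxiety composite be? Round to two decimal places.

0.80

r_true = r_obs / √(r_xx · r_yy) ⇒ 0.44 = 0.32 / √(0.66 · r_yy).
√(0.66 · r_yy) = 0.32 / 0.44 = 0.7273; 0.66 · r_yy = 0.5290; r_yy = 0.5290 / 0.66 ≈ 0.80.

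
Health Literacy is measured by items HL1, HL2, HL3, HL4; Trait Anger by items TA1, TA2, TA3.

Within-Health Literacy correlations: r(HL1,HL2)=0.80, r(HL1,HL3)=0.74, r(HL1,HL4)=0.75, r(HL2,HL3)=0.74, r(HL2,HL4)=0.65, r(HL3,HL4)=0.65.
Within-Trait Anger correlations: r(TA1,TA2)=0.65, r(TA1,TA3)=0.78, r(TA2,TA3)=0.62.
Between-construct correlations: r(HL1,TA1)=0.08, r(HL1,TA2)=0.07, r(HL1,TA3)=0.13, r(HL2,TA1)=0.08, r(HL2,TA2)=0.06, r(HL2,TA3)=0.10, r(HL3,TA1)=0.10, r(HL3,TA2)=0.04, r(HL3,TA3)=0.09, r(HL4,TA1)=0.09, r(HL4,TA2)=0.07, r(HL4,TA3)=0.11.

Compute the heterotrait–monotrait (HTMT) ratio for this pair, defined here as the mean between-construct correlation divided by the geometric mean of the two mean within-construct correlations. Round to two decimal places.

Mean heterotrait r = 1.02/12 = 0.0850.
Mean within-HL = 4.33/6 = 0.7217; mean within-TA = 2.05/3 = 0.6833.
Geometric mean = √(0.7217 × 0.6833) = 0.7022.
HTMT = 0.0850 / 0.7022 = 0.12.

0.12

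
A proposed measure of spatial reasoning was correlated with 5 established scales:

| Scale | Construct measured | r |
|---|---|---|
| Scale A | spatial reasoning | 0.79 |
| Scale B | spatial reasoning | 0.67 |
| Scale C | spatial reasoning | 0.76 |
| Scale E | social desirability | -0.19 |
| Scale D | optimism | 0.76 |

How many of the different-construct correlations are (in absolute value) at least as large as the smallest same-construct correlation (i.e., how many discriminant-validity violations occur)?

Convergent (same construct = spatial reasoning): Scale A, Scale B, Scale C.
Smallest convergent = 0.67. Discriminant |r|: 0.19, 0.76; count ≥ 0.67 → 1.

1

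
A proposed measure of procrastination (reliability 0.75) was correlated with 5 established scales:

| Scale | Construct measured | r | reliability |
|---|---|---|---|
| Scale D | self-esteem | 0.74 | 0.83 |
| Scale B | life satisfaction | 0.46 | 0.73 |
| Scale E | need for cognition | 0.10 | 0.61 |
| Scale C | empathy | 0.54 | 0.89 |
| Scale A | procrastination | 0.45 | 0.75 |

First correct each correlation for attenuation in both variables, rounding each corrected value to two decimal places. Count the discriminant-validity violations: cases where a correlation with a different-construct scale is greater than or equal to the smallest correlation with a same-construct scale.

Disattenuated r (r / √(r_scale · r_new)):
  Scale D (disc): 0.74 / √(0.83·0.75) = 0.94
  Scale B (disc): 0.46 / √(0.73·0.75) = 0.62
  Scale E (disc): 0.10 / √(0.61·0.75) = 0.15
  Scale C (disc): 0.54 / √(0.89·0.75) = 0.66
  Scale A (conv): 0.45 / √(0.75·0.75) = 0.60
Smallest convergent = 0.60. Discriminant values: 0.94, 0.62, 0.15, 0.66; count ≥ 0.60 → 3.

3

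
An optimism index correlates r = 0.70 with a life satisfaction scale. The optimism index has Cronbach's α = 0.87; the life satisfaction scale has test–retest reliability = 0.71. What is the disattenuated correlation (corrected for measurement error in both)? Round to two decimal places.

0.89

r_true = r_obs / √(r_xx · r_yy) = 0.70 / √(0.87 × 0.71) = 0.70 / √0.6177 = 0.70 / 0.7859 ≈ 0.89.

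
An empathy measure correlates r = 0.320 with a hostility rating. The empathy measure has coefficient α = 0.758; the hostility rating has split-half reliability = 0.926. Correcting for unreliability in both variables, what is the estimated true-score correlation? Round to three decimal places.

0.382

r_true = r_obs / √(r_xx · r_yy) = 0.320 / √(0.758 × 0.926) = 0.320 / √0.701908 = 0.320 / 0.8378 ≈ 0.382.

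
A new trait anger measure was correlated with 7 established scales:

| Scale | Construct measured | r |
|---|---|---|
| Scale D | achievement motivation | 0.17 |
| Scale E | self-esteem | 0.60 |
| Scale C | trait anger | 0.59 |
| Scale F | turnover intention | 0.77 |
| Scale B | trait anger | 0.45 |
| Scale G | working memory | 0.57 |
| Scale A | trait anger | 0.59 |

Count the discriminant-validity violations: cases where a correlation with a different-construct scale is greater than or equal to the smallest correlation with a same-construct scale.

3

Convergent (same construct = trait anger): Scale C, Scale B, Scale A.
Smallest convergent = 0.45. Discriminant values: 0.17, 0.60, 0.77, 0.57; count ≥ 0.45 → 3.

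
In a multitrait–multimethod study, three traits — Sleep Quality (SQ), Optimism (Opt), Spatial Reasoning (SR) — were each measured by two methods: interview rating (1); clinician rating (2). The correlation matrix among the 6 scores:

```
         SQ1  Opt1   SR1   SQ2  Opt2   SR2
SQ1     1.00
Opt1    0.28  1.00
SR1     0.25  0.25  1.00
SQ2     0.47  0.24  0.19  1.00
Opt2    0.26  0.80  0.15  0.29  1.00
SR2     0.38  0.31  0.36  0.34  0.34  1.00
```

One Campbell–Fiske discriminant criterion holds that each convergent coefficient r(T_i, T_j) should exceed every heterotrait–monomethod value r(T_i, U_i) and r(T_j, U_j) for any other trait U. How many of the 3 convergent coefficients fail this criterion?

0

Checking each validity diagonal entry against its comparison values:
SQ (methods 1·2): 0.47 vs {0.28, 0.29, 0.25, 0.34} → pass.
Opt (methods 1·2): 0.80 vs {0.28, 0.29, 0.25, 0.34} → pass.
SR (methods 1·2): 0.36 vs {0.25, 0.34, 0.25, 0.34} → pass.
0 of 3 fail.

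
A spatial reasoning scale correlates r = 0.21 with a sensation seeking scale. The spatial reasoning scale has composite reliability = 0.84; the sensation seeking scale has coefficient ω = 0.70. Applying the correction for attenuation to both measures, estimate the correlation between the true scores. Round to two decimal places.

0.27

r_true = r_obs / √(r_xx · r_yy) = 0.21 / √(0.84 × 0.70) = 0.21 / √0.5880 = 0.21 / 0.7668 ≈ 0.27.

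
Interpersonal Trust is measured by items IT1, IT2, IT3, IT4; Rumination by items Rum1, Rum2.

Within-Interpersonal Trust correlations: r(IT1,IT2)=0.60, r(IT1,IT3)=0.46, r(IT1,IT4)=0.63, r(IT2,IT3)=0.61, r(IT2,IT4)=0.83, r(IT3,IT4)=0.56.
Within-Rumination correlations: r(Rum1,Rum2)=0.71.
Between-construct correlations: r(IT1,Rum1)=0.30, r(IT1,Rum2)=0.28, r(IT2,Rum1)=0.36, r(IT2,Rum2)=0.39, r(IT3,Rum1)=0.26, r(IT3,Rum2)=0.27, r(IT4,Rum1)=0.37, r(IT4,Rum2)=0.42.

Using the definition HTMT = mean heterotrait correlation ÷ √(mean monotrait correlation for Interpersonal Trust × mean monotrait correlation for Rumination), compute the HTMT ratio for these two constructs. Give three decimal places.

Mean between = 2.65/8 = 0.3313.
Mean within-IT = 3.69/6 = 0.6150; mean within-Rum = 0.71/1 = 0.7100.
Geometric mean = √(0.6150 × 0.7100) = 0.6608.
HTMT = 0.3313 / 0.6608 = 0.501.

0.501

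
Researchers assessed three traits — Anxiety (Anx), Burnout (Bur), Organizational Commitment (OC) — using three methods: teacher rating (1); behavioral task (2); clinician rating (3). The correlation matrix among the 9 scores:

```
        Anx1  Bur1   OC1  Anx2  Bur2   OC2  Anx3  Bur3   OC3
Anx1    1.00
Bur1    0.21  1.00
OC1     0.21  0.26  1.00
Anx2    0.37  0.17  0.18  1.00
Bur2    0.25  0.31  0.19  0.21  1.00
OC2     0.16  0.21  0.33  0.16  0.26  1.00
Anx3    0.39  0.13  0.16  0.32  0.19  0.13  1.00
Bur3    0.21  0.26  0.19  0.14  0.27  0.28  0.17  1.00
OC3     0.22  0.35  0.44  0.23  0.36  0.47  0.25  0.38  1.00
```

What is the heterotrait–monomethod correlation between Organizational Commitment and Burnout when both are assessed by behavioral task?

0.26

Different traits, same method: r(OC2, Bur2) = 0.26.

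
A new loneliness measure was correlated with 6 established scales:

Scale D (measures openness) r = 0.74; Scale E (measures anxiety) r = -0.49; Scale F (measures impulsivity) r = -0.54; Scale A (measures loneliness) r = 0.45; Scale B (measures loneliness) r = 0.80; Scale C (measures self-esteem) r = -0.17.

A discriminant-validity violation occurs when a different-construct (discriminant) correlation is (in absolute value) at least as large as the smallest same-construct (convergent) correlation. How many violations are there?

3

Convergent (same construct = loneliness): Scale A, Scale B.
Smallest convergent = 0.45. Discriminant |r|: 0.74, 0.49, 0.54, 0.17; count ≥ 0.45 → 3.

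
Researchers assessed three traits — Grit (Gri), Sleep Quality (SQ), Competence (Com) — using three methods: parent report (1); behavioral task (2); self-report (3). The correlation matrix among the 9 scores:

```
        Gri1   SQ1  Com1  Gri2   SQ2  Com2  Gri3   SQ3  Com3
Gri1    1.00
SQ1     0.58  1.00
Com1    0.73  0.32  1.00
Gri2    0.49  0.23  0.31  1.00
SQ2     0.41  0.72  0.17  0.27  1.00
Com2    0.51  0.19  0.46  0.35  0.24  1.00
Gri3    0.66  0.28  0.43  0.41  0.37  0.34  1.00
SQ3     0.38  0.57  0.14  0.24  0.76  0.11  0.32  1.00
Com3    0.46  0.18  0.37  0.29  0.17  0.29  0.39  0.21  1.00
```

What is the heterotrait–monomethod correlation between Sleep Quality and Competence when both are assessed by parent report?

Different traits, same method: r(SQ1, Com1) = 0.32.

0.32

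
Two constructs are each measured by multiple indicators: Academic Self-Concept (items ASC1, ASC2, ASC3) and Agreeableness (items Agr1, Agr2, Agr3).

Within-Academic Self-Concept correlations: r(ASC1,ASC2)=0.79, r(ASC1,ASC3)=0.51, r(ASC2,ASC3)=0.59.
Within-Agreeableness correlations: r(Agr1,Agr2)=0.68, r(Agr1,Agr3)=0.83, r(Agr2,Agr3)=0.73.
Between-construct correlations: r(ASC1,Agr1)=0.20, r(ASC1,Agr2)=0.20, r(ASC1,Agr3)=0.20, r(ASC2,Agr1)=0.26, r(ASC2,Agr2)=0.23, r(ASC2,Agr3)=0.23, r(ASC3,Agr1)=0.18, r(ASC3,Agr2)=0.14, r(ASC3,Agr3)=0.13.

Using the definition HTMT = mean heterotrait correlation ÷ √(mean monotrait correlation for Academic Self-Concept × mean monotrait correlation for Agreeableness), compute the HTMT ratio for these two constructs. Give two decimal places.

Mean between = 1.77/9 = 0.1967.
Mean within-ASC = 1.89/3 = 0.6300; mean within-Agr = 2.24/3 = 0.7467.
Geometric mean = √(0.6300 × 0.7467) = 0.6859.
HTMT = 0.1967 / 0.6859 = 0.29.

0.29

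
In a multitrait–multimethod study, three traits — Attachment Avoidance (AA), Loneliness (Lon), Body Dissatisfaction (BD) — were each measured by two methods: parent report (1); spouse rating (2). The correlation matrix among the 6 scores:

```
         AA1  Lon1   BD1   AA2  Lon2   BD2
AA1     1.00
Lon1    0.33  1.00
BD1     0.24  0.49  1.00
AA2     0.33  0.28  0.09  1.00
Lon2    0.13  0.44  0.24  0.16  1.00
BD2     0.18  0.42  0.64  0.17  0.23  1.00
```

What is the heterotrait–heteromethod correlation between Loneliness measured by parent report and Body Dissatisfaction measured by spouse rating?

Different traits and methods: r(Lon1, BD2) = 0.42.

0.42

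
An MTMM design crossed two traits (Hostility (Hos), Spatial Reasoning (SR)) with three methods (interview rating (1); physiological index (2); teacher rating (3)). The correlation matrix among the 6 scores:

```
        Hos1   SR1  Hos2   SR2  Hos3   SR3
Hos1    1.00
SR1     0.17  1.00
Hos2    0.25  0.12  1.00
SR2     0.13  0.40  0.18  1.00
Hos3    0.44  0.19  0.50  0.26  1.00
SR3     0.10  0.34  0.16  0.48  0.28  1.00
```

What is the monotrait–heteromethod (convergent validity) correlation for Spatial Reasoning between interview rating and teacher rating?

0.34

Same trait (SR), different methods: r(SR1, SR3) = 0.34.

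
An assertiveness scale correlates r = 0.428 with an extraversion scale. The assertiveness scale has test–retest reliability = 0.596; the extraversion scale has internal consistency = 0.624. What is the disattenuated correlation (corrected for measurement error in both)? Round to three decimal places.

0.702

r_true = r_obs / √(r_xx · r_yy) = 0.428 / √(0.596 × 0.624) = 0.428 / √0.371904 = 0.428 / 0.6098 ≈ 0.702.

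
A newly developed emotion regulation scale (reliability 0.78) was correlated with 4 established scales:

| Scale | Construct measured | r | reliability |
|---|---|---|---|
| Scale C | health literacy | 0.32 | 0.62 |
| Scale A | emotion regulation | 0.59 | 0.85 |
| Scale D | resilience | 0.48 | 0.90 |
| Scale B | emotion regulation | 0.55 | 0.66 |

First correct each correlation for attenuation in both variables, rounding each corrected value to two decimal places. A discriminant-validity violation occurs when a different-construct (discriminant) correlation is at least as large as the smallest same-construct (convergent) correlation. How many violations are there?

Disattenuated r (r / √(r_scale · r_new)):
  Scale C (disc): 0.32 / √(0.62·0.78) = 0.46
  Scale A (conv): 0.59 / √(0.85·0.78) = 0.72
  Scale D (disc): 0.48 / √(0.90·0.78) = 0.57
  Scale B (conv): 0.55 / √(0.66·0.78) = 0.77
Smallest convergent = 0.72. Discriminant values: 0.46, 0.57; count ≥ 0.72 → 0.

0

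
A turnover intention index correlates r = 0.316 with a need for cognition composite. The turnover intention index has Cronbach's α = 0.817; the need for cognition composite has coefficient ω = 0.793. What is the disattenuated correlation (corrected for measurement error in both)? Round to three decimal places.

0.393

r_true = r_obs / √(r_xx · r_yy) = 0.316 / √(0.817 × 0.793) = 0.316 / √0.647881 = 0.316 / 0.8049 ≈ 0.393.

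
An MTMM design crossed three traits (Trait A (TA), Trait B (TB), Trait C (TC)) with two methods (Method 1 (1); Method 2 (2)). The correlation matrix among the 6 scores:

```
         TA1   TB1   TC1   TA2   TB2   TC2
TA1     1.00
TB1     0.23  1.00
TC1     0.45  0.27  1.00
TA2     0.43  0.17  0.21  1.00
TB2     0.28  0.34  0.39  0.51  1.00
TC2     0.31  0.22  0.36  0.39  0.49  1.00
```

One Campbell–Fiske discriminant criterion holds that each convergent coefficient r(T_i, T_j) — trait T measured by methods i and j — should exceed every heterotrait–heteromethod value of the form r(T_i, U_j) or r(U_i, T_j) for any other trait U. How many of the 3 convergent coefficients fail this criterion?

2

Convergent coefficients and their comparison sets:
TA (methods 1·2): 0.43 vs {0.28, 0.17, 0.31, 0.21} → pass.
TB (methods 1·2): 0.34 vs {0.17, 0.28, 0.22, 0.39} → fail.
TC (methods 1·2): 0.36 vs {0.21, 0.31, 0.39, 0.22} → fail.
2 of 3 fail.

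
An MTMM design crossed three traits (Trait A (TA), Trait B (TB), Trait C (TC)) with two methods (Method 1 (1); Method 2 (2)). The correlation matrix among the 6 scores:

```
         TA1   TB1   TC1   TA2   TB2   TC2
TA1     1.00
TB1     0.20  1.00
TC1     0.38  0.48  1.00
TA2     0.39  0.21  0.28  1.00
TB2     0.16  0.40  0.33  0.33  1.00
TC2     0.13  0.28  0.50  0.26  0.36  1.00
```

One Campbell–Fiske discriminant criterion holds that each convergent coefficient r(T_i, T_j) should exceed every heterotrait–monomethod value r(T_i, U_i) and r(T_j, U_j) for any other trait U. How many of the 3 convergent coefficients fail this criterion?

1

Convergent coefficients and their comparison sets:
TA (methods 1·2): 0.39 vs {0.20, 0.33, 0.38, 0.26} → pass.
TB (methods 1·2): 0.40 vs {0.20, 0.33, 0.48, 0.36} → fail.
TC (methods 1·2): 0.50 vs {0.38, 0.26, 0.48, 0.36} → pass.
1 of 3 fail.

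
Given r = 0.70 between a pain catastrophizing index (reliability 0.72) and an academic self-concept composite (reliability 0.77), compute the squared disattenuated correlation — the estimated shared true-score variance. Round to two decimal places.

0.88

Disattenuated r = 0.70 / √(0.72 × 0.77) = 0.70 / 0.7446 = 0.9401.
Shared true-score variance = 0.9401² = 0.8838 ≈ 0.88.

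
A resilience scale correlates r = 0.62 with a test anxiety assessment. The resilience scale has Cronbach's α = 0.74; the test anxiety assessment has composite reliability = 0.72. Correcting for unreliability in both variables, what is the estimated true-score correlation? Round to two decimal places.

0.85

r_true = r_obs / √(r_xx · r_yy) = 0.62 / √(0.74 × 0.72) = 0.62 / √0.5328 = 0.62 / 0.7299 ≈ 0.85.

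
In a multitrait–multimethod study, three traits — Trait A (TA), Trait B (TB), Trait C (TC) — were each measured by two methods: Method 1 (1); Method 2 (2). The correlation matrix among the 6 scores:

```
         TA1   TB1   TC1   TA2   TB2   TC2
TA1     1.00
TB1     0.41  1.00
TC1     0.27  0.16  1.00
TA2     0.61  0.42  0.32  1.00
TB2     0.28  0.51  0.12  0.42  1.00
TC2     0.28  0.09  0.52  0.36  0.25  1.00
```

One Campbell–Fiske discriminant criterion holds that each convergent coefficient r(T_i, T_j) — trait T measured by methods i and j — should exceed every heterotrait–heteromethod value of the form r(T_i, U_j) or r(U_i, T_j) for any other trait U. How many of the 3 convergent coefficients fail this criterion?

0

Checking each validity diagonal entry against its comparison values:
TA (methods 1·2): 0.61 vs {0.28, 0.42, 0.28, 0.32} → pass.
TB (methods 1·2): 0.51 vs {0.42, 0.28, 0.09, 0.12} → pass.
TC (methods 1·2): 0.52 vs {0.32, 0.28, 0.12, 0.09} → pass.
0 of 3 fail.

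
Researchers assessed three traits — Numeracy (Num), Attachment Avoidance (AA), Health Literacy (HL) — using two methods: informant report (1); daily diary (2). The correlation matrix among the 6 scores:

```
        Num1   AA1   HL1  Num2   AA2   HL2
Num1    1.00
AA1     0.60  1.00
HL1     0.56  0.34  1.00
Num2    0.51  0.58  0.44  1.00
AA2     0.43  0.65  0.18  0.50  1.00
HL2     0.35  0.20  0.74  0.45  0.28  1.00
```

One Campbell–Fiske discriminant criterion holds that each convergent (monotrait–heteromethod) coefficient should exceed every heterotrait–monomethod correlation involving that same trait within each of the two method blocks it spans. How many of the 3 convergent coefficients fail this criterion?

1

Each convergent coefficient versus the relevant comparison correlations:
Num (methods 1·2): 0.51 vs {0.60, 0.50, 0.56, 0.45} → fail.
AA (methods 1·2): 0.65 vs {0.60, 0.50, 0.34, 0.28} → pass.
HL (methods 1·2): 0.74 vs {0.56, 0.45, 0.34, 0.28} → pass.
1 of 3 fail.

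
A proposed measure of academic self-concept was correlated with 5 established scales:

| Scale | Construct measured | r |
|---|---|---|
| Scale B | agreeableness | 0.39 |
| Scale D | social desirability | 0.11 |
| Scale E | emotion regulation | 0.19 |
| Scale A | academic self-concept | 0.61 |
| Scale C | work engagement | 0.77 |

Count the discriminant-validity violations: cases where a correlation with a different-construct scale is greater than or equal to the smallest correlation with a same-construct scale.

Convergent (same construct = academic self-concept): Scale A.
Smallest convergent = 0.61. Discriminant values: 0.39, 0.11, 0.19, 0.77; count ≥ 0.61 → 1.

1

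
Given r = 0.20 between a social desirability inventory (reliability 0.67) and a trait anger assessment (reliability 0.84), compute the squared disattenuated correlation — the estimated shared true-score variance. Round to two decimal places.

Disattenuated r = 0.20 / √(0.67 × 0.84) = 0.20 / 0.7502 = 0.2666.
Shared true-score variance = 0.2666² = 0.0711 ≈ 0.07.

0.07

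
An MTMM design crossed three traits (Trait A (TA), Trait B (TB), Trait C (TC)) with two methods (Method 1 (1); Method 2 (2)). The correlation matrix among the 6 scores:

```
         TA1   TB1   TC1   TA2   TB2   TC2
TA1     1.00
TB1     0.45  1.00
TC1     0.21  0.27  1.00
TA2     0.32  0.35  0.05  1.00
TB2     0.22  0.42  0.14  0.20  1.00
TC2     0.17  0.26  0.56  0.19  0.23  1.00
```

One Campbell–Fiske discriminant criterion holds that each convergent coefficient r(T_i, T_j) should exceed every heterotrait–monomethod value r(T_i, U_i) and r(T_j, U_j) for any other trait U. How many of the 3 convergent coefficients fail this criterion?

Convergent coefficients and their comparison sets:
TA (methods 1·2): 0.32 vs {0.45, 0.20, 0.21, 0.19} → fail.
TB (methods 1·2): 0.42 vs {0.45, 0.20, 0.27, 0.23} → fail.
TC (methods 1·2): 0.56 vs {0.21, 0.19, 0.27, 0.23} → pass.
2 of 3 fail.

2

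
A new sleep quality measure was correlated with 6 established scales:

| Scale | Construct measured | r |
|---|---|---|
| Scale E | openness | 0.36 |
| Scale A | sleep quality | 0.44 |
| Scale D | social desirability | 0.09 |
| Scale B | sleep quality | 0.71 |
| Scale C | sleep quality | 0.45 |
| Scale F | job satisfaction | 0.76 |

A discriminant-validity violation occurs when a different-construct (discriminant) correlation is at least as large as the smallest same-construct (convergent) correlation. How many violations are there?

Convergent (same construct = sleep quality): Scale A, Scale B, Scale C.
Smallest convergent = 0.44. Discriminant values: 0.36, 0.09, 0.76; count ≥ 0.44 → 1.

1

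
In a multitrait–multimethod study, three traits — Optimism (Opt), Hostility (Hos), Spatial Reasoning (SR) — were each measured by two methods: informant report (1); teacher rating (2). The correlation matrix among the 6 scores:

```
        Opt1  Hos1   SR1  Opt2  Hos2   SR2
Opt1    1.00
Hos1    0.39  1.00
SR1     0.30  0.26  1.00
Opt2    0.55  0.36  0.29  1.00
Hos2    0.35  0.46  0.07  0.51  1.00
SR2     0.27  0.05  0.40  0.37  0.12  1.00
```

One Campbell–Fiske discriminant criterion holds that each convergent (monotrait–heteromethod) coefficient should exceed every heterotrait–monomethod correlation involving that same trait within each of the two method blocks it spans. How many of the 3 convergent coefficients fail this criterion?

1

Each convergent coefficient versus the relevant comparison correlations:
Opt (methods 1·2): 0.55 vs {0.39, 0.51, 0.30, 0.37} → pass.
Hos (methods 1·2): 0.46 vs {0.39, 0.51, 0.26, 0.12} → fail.
SR (methods 1·2): 0.40 vs {0.30, 0.37, 0.26, 0.12} → pass.
1 of 3 fail.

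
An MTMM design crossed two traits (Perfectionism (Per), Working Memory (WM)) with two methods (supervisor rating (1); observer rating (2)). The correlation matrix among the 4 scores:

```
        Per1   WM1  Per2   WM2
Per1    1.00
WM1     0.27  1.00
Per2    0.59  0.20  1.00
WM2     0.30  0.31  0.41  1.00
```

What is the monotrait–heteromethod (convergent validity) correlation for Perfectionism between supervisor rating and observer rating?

0.59

Same trait (Per), different methods: r(Per1, Per2) = 0.59.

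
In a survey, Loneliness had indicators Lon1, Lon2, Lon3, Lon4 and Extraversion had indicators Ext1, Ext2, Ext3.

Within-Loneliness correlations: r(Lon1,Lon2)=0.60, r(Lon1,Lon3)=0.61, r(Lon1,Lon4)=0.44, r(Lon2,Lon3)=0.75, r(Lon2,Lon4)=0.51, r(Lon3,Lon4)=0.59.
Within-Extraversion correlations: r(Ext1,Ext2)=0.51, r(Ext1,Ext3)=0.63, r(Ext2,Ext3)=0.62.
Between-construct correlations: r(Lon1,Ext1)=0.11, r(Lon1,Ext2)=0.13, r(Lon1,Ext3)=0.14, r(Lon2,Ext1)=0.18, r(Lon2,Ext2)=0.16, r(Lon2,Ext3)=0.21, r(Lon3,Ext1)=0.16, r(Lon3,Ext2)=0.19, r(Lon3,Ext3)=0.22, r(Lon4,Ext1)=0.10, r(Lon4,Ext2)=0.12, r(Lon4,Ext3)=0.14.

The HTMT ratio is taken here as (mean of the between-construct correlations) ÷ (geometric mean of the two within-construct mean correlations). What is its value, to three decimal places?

0.265

Mean heterotrait r = 1.86/12 = 0.1550.
Mean within-Lon = 3.50/6 = 0.5833; mean within-Ext = 1.76/3 = 0.5867.
Geometric mean = √(0.5833 × 0.5867) = 0.5850.
HTMT = 0.1550 / 0.5850 = 0.265.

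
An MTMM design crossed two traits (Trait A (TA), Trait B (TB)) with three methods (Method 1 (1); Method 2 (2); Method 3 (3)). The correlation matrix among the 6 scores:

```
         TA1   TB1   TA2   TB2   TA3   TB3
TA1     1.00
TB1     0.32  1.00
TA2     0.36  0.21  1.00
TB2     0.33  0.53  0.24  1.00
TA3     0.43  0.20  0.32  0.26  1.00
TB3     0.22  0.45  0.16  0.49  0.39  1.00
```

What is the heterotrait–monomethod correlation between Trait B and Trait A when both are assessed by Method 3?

Different traits, same method: r(TB3, TA3) = 0.39.

0.39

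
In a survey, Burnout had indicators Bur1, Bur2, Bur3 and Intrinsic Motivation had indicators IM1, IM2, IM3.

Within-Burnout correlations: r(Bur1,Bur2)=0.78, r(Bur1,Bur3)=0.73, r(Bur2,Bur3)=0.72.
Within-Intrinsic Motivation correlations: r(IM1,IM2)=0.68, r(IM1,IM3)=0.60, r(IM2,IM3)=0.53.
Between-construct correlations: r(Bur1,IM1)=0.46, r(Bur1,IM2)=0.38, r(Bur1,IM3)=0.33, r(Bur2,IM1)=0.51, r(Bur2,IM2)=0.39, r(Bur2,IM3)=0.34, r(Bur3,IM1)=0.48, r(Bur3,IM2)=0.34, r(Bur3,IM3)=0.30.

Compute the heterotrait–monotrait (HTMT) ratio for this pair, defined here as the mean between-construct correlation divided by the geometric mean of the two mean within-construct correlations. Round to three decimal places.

Between-construct mean = 3.53/9 = 0.3922.
Mean within-Bur = 2.23/3 = 0.7433; mean within-IM = 1.81/3 = 0.6033.
Geometric mean = √(0.7433 × 0.6033) = 0.6697.
HTMT = 0.3922 / 0.6697 = 0.586.

0.586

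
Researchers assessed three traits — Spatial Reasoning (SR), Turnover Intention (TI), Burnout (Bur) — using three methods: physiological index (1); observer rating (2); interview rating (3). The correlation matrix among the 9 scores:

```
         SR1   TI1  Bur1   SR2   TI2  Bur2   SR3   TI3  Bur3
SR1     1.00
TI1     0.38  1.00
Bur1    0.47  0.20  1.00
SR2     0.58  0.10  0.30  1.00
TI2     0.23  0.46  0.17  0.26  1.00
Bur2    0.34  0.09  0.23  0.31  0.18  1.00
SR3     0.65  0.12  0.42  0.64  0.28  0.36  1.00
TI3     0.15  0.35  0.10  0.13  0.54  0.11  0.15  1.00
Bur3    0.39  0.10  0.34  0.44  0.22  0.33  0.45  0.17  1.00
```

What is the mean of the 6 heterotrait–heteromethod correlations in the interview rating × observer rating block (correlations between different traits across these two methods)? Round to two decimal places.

HTHM values (method 3 × method 2): 0.28, 0.36, 0.13, 0.11, 0.44, 0.22; mean = 1.54/6 = 0.26.

0.26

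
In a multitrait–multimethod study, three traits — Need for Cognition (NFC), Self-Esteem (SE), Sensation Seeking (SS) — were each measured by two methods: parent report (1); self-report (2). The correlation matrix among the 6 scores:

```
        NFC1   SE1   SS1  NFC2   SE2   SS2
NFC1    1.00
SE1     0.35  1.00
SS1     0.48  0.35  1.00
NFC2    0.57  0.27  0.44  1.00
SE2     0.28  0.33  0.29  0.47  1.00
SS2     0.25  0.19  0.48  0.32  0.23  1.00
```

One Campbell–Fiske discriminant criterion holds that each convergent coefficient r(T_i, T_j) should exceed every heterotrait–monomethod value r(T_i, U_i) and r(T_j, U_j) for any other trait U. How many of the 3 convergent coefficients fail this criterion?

Each convergent coefficient versus the relevant comparison correlations:
NFC (methods 1·2): 0.57 vs {0.35, 0.47, 0.48, 0.32} → pass.
SE (methods 1·2): 0.33 vs {0.35, 0.47, 0.35, 0.23} → fail.
SS (methods 1·2): 0.48 vs {0.48, 0.32, 0.35, 0.23} → fail.
2 of 3 fail.

2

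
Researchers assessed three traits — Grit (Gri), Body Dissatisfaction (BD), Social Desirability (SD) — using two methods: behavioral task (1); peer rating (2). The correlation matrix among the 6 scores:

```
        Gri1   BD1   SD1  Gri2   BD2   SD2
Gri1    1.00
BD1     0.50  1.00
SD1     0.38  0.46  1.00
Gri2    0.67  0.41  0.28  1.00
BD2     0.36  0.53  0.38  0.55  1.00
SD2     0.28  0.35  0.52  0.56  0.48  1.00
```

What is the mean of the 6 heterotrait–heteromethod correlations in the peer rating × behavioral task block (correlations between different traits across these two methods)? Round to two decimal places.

HTHM values (method 2 × method 1): 0.41, 0.28, 0.36, 0.38, 0.28, 0.35; mean = 2.06/6 = 0.34.

0.34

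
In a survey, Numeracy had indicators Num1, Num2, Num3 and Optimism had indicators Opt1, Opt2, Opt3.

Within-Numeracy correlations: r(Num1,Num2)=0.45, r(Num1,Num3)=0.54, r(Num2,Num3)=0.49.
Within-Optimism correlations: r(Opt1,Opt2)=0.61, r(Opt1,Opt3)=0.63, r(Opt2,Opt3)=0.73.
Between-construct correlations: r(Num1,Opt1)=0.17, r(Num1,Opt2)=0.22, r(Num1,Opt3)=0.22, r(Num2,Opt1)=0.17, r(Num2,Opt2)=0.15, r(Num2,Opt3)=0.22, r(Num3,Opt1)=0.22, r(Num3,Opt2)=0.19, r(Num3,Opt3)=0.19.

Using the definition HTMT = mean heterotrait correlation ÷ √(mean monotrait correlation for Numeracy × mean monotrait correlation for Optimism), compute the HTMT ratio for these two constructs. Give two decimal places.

Mean heterotrait r = 1.75/9 = 0.1944.
Mean within-Num = 1.48/3 = 0.4933; mean within-Opt = 1.97/3 = 0.6567.
Geometric mean = √(0.4933 × 0.6567) = 0.5692.
HTMT = 0.1944 / 0.5692 = 0.34.

0.34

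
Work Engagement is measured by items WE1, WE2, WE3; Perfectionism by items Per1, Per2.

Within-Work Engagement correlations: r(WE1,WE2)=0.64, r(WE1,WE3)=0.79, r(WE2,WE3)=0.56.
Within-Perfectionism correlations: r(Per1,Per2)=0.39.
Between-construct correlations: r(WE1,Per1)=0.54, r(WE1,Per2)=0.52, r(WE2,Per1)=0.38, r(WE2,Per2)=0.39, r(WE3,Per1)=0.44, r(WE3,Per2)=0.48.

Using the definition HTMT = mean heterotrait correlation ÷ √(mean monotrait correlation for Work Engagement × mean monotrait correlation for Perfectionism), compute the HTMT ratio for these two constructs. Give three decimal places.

0.901

Between-construct mean = 2.75/6 = 0.4583.
Mean within-WE = 1.99/3 = 0.6633; mean within-Per = 0.39/1 = 0.3900.
Geometric mean = √(0.6633 × 0.3900) = 0.5086.
HTMT = 0.4583 / 0.5086 = 0.901.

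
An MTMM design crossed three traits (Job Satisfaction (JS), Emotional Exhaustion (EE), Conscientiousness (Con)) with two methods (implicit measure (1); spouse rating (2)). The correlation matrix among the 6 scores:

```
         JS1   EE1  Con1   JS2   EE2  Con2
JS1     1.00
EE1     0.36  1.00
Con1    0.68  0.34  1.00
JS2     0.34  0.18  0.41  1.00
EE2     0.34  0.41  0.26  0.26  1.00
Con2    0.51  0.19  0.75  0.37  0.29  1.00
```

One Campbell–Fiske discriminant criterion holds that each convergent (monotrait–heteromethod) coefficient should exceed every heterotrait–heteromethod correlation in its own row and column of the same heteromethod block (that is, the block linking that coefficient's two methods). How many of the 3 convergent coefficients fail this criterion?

Checking each validity diagonal entry against its comparison values:
JS (methods 1·2): 0.34 vs {0.34, 0.18, 0.51, 0.41} → fail.
EE (methods 1·2): 0.41 vs {0.18, 0.34, 0.19, 0.26} → pass.
Con (methods 1·2): 0.75 vs {0.41, 0.51, 0.26, 0.19} → pass.
1 of 3 fail.

1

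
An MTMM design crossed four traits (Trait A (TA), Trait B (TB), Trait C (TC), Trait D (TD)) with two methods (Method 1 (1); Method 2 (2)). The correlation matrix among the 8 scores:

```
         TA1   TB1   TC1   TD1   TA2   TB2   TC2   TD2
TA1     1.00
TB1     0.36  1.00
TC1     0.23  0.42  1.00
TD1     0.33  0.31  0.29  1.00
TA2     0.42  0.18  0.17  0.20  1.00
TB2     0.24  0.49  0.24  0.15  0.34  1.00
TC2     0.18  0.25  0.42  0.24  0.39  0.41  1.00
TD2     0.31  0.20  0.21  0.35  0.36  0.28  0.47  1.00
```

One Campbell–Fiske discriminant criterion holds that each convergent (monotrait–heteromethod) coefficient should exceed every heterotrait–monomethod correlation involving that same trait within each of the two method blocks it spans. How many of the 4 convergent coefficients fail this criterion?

2

Convergent coefficients and their comparison sets:
TA (methods 1·2): 0.42 vs {0.36, 0.34, 0.23, 0.39, 0.33, 0.36} → pass.
TB (methods 1·2): 0.49 vs {0.36, 0.34, 0.42, 0.41, 0.31, 0.28} → pass.
TC (methods 1·2): 0.42 vs {0.23, 0.39, 0.42, 0.41, 0.29, 0.47} → fail.
TD (methods 1·2): 0.35 vs {0.33, 0.36, 0.31, 0.28, 0.29, 0.47} → fail.
2 of 4 fail.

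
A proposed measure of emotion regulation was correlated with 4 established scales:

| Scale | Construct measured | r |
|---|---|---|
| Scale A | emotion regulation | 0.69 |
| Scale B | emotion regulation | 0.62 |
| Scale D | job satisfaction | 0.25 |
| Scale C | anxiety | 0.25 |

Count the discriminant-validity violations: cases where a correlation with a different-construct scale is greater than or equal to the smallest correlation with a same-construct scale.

0

Convergent (same construct = emotion regulation): Scale A, Scale B.
Smallest convergent = 0.62. Discriminant values: 0.25, 0.25; count ≥ 0.62 → 0.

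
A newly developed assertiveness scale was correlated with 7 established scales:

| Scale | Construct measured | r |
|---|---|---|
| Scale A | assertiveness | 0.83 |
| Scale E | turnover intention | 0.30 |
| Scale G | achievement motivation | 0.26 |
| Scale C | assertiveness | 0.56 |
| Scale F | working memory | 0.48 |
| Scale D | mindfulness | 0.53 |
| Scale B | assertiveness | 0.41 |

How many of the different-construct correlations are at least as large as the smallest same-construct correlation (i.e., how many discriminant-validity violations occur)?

2

Convergent (same construct = assertiveness): Scale A, Scale C, Scale B.
Smallest convergent = 0.41. Discriminant values: 0.30, 0.26, 0.48, 0.53; count ≥ 0.41 → 2.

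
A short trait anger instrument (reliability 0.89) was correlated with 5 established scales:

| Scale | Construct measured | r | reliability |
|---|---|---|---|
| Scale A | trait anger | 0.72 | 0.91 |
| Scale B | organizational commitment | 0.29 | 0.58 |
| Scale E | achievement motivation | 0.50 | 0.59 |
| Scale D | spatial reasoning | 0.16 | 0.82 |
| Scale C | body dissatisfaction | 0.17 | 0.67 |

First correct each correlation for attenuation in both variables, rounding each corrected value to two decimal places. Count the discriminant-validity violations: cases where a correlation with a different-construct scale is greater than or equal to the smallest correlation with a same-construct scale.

0

Disattenuated r (r / √(r_scale · r_new)):
  Scale A (conv): 0.72 / √(0.91·0.89) = 0.80
  Scale B (disc): 0.29 / √(0.58·0.89) = 0.40
  Scale E (disc): 0.50 / √(0.59·0.89) = 0.69
  Scale D (disc): 0.16 / √(0.82·0.89) = 0.19
  Scale C (disc): 0.17 / √(0.67·0.89) = 0.22
Smallest convergent = 0.80. Discriminant values: 0.40, 0.69, 0.19, 0.22; count ≥ 0.80 → 0.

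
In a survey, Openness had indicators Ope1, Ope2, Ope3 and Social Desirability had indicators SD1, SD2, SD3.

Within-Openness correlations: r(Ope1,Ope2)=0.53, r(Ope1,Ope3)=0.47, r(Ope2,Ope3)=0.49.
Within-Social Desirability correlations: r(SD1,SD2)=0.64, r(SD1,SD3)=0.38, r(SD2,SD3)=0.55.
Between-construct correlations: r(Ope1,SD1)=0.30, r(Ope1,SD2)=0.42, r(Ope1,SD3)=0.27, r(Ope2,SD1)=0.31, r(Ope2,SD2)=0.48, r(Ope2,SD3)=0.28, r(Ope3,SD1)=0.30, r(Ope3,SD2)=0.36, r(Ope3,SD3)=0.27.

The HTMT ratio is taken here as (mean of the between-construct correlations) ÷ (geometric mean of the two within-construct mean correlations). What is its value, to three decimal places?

Mean heterotrait r = 2.99/9 = 0.3322.
Mean within-Ope = 1.49/3 = 0.4967; mean within-SD = 1.57/3 = 0.5233.
Geometric mean = √(0.4967 × 0.5233) = 0.5098.
HTMT = 0.3322 / 0.5098 = 0.652.

0.652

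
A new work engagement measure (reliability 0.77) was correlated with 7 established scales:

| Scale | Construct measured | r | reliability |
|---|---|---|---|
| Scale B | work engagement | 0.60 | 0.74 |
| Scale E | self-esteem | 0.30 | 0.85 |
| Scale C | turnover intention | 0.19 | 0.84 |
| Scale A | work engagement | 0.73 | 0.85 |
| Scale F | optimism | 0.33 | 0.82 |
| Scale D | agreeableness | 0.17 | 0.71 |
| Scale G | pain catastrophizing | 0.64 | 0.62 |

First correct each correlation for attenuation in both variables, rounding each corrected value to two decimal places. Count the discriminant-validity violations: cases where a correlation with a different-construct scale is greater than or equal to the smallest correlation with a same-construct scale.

1

Disattenuated r (r / √(r_scale · r_new)):
  Scale B (conv): 0.60 / √(0.74·0.77) = 0.79
  Scale E (disc): 0.30 / √(0.85·0.77) = 0.37
  Scale C (disc): 0.19 / √(0.84·0.77) = 0.24
  Scale A (conv): 0.73 / √(0.85·0.77) = 0.90
  Scale F (disc): 0.33 / √(0.82·0.77) = 0.42
  Scale D (disc): 0.17 / √(0.71·0.77) = 0.23
  Scale G (disc): 0.64 / √(0.62·0.77) = 0.93
Smallest convergent = 0.79. Discriminant values: 0.37, 0.24, 0.42, 0.23, 0.93; count ≥ 0.79 → 1.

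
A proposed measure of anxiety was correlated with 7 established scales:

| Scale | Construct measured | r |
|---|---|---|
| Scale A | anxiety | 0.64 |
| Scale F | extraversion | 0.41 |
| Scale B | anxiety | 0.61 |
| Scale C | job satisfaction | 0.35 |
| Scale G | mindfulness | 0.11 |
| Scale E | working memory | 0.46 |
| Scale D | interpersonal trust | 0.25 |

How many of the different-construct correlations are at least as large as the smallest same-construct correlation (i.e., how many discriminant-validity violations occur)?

0

Convergent (same construct = anxiety): Scale A, Scale B.
Smallest convergent = 0.61. Discriminant values: 0.41, 0.35, 0.11, 0.46, 0.25; count ≥ 0.61 → 0.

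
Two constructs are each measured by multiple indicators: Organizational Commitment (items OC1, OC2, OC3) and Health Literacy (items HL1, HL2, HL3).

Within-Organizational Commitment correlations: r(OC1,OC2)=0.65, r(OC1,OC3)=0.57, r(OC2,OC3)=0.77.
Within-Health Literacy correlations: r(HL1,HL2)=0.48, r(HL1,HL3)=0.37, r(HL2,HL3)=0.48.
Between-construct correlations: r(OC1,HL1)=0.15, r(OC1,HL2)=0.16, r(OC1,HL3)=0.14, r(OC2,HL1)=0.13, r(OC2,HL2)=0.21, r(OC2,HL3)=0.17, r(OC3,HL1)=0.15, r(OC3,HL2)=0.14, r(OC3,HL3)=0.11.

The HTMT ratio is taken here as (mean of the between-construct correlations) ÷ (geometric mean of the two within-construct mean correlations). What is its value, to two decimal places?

0.28

Between-construct mean = 1.36/9 = 0.1511.
Mean within-OC = 1.99/3 = 0.6633; mean within-HL = 1.33/3 = 0.4433.
Geometric mean = √(0.6633 × 0.4433) = 0.5423.
HTMT = 0.1511 / 0.5423 = 0.28.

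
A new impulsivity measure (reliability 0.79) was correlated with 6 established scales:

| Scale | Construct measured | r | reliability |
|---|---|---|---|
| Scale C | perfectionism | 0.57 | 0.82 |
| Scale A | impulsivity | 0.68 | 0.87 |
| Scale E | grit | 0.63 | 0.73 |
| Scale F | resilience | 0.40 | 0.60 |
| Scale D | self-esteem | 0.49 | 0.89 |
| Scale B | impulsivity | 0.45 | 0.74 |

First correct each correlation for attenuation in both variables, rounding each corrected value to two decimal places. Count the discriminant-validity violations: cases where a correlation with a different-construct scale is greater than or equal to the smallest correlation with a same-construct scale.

2

Disattenuated r (r / √(r_scale · r_new)):
  Scale C (disc): 0.57 / √(0.82·0.79) = 0.71
  Scale A (conv): 0.68 / √(0.87·0.79) = 0.82
  Scale E (disc): 0.63 / √(0.73·0.79) = 0.83
  Scale F (disc): 0.40 / √(0.60·0.79) = 0.58
  Scale D (disc): 0.49 / √(0.89·0.79) = 0.58
  Scale B (conv): 0.45 / √(0.74·0.79) = 0.59
Smallest convergent = 0.59. Discriminant values: 0.71, 0.83, 0.58, 0.58; count ≥ 0.59 → 2.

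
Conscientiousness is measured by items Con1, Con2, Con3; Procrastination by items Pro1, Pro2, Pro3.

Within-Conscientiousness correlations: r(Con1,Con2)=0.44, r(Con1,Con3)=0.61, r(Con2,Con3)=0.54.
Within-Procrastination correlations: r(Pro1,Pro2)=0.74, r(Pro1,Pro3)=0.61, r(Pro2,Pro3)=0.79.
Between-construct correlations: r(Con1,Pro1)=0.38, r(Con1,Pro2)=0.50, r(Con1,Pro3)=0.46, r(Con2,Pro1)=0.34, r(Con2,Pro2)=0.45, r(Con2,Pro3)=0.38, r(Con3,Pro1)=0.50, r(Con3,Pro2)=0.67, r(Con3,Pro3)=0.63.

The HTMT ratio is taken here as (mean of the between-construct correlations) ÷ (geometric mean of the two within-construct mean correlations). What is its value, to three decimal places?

0.779

Mean between = 4.31/9 = 0.4789.
Mean within-Con = 1.59/3 = 0.5300; mean within-Pro = 2.14/3 = 0.7133.
Geometric mean = √(0.5300 × 0.7133) = 0.6149.
HTMT = 0.4789 / 0.6149 = 0.779.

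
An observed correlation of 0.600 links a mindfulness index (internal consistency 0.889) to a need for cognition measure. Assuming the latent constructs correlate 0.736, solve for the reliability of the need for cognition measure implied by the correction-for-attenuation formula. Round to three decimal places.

0.748

r_true = r_obs / √(r_xx · r_yy) ⇒ 0.736 = 0.600 / √(0.889 · r_yy).
√(0.889 · r_yy) = 0.600 / 0.736 = 0.8152; 0.889 · r_yy = 0.6646; r_yy = 0.6646 / 0.889 ≈ 0.748.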